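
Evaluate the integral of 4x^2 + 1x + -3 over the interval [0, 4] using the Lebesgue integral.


The Lebesgue integral of a Riemann-integrable function agrees with the Riemann integral.
Antiderivative F(x) = (4/3)x^3 + (1/2)x^2 + -3x
F(4) = (4/3)*4^3 + (1/2)*4^2 + -3*4
     = (4/3)*64 + (1/2)*16 + -3*4
     = 85.333333 + 8 + -12
     = 81.333333
F(0) = 0.0
Integral = F(4) - F(0) = 81.333333 - 0.0 = 81.333333


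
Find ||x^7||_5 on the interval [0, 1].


Step 1: ||f||_5 = (integral_0^1 |x^7|^5 dx)^(1/5)
     = (integral_0^1 x^35 dx)^(1/5)
Step 2: integral_0^1 x^35 dx = [x^36/(36)] from 0 to 1 = 1^36/36
     = 1/36 = 0.027778
Step 3: ||f||_5 = (0.027778)^(1/5) = 0.488359


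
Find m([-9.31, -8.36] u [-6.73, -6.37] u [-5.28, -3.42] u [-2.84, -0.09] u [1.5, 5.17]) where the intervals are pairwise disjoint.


For pairwise disjoint intervals, m(union) = sum of lengths.
= (-8.36 - -9.31) + (-6.37 - -6.73) + (-3.42 - -5.28) + (-0.09 - -2.84) + (5.17 - 1.5)
= 0.95 + 0.36 + 1.86 + 2.75 + 3.67
= 9.59


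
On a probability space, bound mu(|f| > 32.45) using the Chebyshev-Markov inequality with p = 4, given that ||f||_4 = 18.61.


Chebyshev/Markov inequality: mu(|f| > eps) <= (||f||_p / eps)^p
Step 1: ||f||_4 / eps = 18.61 / 32.45 = 0.573498
Step 2: Raise to power p = 4:
  (0.573498)^4 = 0.108175
Step 3: Therefore mu(|f| > 32.45) <= 0.108175


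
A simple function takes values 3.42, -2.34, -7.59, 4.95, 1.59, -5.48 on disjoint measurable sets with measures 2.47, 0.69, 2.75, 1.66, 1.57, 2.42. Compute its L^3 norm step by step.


Step 1: Compute |f_i|^3 for each value:
  |3.42|^3 = 40.001688
  |-2.34|^3 = 12.812904
  |-7.59|^3 = 437.245479
  |4.95|^3 = 121.287375
  |1.59|^3 = 4.019679
  |-5.48|^3 = 164.566592
Step 2: Multiply by measures and sum:
  40.001688 * 2.47 = 98.804169
  12.812904 * 0.69 = 8.840904
  437.245479 * 2.75 = 1202.425067
  121.287375 * 1.66 = 201.337042
  4.019679 * 1.57 = 6.310896
  164.566592 * 2.42 = 398.251153
Sum = 98.804169 + 8.840904 + 1202.425067 + 201.337042 + 6.310896 + 398.251153 = 1915.969232
Step 3: Take the p-th root:
||f||_3 = (1915.969232)^(1/3) = 12.420226


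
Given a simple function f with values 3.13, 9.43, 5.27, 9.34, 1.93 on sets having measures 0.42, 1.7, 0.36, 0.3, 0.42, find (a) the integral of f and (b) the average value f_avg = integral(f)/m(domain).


Step 1: Integral = sum(value_i * measure_i)
= 3.13*0.42 + 9.43*1.7 + 5.27*0.36 + 9.34*0.3 + 1.93*0.42
= 1.3146 + 16.031 + 1.8972 + 2.802 + 0.8106
= 22.8554
Step 2: Total measure of domain = 0.42 + 1.7 + 0.36 + 0.3 + 0.42 = 3.2
Step 3: Average value = 22.8554 / 3.2 = 7.142313


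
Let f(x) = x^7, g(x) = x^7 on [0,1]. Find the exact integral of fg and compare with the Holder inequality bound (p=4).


Step 1: Exact integral of f*g = integral(x^14, 0, 1) = 1/15
     = 0.066667
Step 2: Holder bound with p=4, q=1.333333:
  ||f||_p = (integral x^28 dx)^(1/4) = (1/29)^(1/4) = 0.430924
  ||g||_q = (integral x^9.333333 dx)^(1/1.333333) = (1/10.333333)^(1/1.333333) = 0.173508
Step 3: Holder bound = ||f||_p * ||g||_q = 0.430924 * 0.173508 = 0.074769
Verification: 0.066667 <= 0.074769 (Holder holds)


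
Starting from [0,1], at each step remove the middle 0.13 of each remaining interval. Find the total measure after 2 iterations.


Step 1: At each step, fraction remaining = 1 - 0.13 = 0.87
Step 2: After 2 steps, measure = (0.87)^2
Step 3: Computing the power step by step:
  After step 1: 0.87
  After step 2: 0.7569
Result = 0.7569


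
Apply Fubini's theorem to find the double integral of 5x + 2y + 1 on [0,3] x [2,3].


By Fubini, integrate in x first, then y.
Step 1: Fix y, integrate over x in [0,3]:
  integral(5x + 2y + 1, x=0..3)
  = 5*(3^2 - 0^2)/2 + (2y + 1)*(3 - 0)
  = 22.5 + (2y + 1)*3
  = 22.5 + 6y + 3
  = 25.5 + 6y
Step 2: Integrate over y in [2,3]:
  integral(25.5 + 6y, y=2..3)
  = 25.5*1 + 6*(3^2 - 2^2)/2
  = 25.5 + 15
  = 40.5


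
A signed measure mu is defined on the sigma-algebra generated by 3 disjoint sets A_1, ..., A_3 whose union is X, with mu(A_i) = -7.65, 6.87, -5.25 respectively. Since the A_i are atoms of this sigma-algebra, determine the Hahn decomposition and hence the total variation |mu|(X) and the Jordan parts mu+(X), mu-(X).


Step 1: Every measurable set is a union of atoms (the cells / points), so a Hahn decomposition is
  obtained by grouping atoms by sign: P = union of atoms with mu > 0, N = union of the remaining atoms.
  Atoms in P (indices): 2;  atoms in N (indices): 1, 3
  Positive values: 6.87
  Negative values: -7.65, -5.25
Step 2: mu+(X) = mu(P) = sum of positive atom values = 6.87
Step 3: mu-(X) = -mu(N) = sum of |negative atom values| = 12.9
Step 4: |mu|(X) = mu+(X) + mu-(X) = 6.87 + 12.9 = 19.77


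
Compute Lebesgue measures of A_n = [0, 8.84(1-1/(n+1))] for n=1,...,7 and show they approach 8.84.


By continuity of measure from below: if A_n increases to A, then m(A_n) -> m(A).
Here A = [0, 8.84], so m(A) = 8.84
Step 1: a_1 = 8.84*(1 - 1/2) = 4.42, m(A_1) = 4.42
Step 2: a_2 = 8.84*(1 - 1/3) = 5.8933, m(A_2) = 5.8933
Step 3: a_3 = 8.84*(1 - 1/4) = 6.63, m(A_3) = 6.63
Step 4: a_4 = 8.84*(1 - 1/5) = 7.072, m(A_4) = 7.072
Step 5: a_5 = 8.84*(1 - 1/6) = 7.3667, m(A_5) = 7.3667
Step 6: a_6 = 8.84*(1 - 1/7) = 7.5771, m(A_6) = 7.5771
Step 7: a_7 = 8.84*(1 - 1/8) = 7.735, m(A_7) = 7.735
Limit: m(A_n) -> m([0,8.84]) = 8.84


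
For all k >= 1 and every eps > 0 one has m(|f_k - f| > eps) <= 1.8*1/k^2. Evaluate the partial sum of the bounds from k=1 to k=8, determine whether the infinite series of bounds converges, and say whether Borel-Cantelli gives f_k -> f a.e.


Step 1: List the terms 1.8*1/k^2 for k = 1 to 8:
  k=1: 1.8
  k=2: 0.45
  k=3: 0.2
  k=4: 0.1125
  k=5: 0.072
  k=6: 0.05
  k=7: 0.036735
  k=8: 0.028125
Step 2: Partial sum = 1.8 + 0.45 + 0.2 + 0.1125 + 0.072 + 0.05 + 0.036735 + 0.028125
     = 2.74936
Step 3: The full series sum_(k>=1) 1.8*1/k^2 converges (p-series with p = 2 > 1; a constant multiple of a convergent series converges).
Step 4: Fix eps > 0. Since sum_k m(|f_k - f| > eps) < infinity, the Borel-Cantelli lemma gives
        m(limsup_k {|f_k - f| > eps}) = 0, i.e. for a.e. x, |f_k(x) - f(x)| <= eps for all large k.
        Applying this with eps = 1/j for j = 1, 2, ... and intersecting the countably many full-measure sets,
        for a.e. x we get limsup_k |f_k(x) - f(x)| <= 1/j for every j, hence f_k -> f almost everywhere.
Conclusion: series converges; Borel-Cantelli yields f_k -> f a.e.


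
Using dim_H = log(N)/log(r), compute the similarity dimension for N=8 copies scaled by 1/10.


For a self-similar set with N copies scaled by 1/r:
dim_H = log(N)/log(r) = log(8)/log(10)
= 2.079442/2.302585
= 0.90309


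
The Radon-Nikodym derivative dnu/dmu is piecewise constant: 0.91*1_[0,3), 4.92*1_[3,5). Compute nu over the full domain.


Integrate each piece of the Radon-Nikodym derivative:
Step 1: integral_0^3 0.91 dx = 0.91*(3-0) = 0.91*3 = 2.73
Step 2: integral_3^5 4.92 dx = 4.92*(5-3) = 4.92*2 = 9.84
Total: 2.73 + 9.84 = 12.57


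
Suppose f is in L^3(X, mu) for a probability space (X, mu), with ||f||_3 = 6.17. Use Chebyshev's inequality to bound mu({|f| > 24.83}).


Chebyshev/Markov inequality: mu(|f| > eps) <= (||f||_p / eps)^p
Step 1: ||f||_3 / eps = 6.17 / 24.83 = 0.24849
Step 2: Raise to power p = 3:
  (0.24849)^3 = 0.015344
Step 3: Therefore mu(|f| > 24.83) <= 0.015344


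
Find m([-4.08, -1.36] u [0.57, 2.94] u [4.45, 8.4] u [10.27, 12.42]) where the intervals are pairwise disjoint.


For pairwise disjoint intervals, m(union) = sum of lengths.
= (-1.36 - -4.08) + (2.94 - 0.57) + (8.4 - 4.45) + (12.42 - 10.27)
= 2.72 + 2.37 + 3.95 + 2.15
= 11.19


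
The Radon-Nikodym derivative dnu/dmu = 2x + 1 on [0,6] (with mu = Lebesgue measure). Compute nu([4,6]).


nu(A) = integral_A (dnu/dmu) dmu = integral_4^6 (2x + 1) dx
Step 1: Antiderivative F(x) = (2/2)x^2 + 1x
Step 2: F(6) = (2/2)*6^2 + 1*6 = 36 + 6 = 42
Step 3: F(4) = (2/2)*4^2 + 1*4 = 16 + 4 = 20
Step 4: nu([4,6]) = F(6) - F(4) = 42 - 20 = 22


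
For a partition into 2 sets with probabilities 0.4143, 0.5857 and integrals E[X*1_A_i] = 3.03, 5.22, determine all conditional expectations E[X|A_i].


For each cell A_i: E[X|A_i] = E[X*1_A_i] / P(A_i)
Step 1: E[X|A_1] = 3.03 / 0.4143 = 7.313541
Step 2: E[X|A_2] = 5.22 / 0.5857 = 8.912412
Verification: E[X] = sum E[X*1_A_i] = 3.03 + 5.22 = 8.25


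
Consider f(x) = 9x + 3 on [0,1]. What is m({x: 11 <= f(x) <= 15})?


f^(-1)([11, 15]) = {x : 11 <= 9x + 3 <= 15}
Solving: (11 - 3)/9 <= x <= (15 - 3)/9
= [0.888889, 1.333333]
Intersecting with [0,1]: [0.888889, 1]
Measure = 1 - 0.888889 = 0.111111


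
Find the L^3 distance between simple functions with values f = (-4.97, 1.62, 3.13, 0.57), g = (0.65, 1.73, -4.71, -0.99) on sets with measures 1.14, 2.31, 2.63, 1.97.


Step 1: Compute differences f_i - g_i:
  -4.97 - 0.65 = -5.62
  1.62 - 1.73 = -0.11
  3.13 - -4.71 = 7.84
  0.57 - -0.99 = 1.56
Step 2: Compute |diff|^3 * measure for each set:
  |-5.62|^3 * 1.14 = 177.504328 * 1.14 = 202.354934
  |-0.11|^3 * 2.31 = 0.001331 * 2.31 = 0.003075
  |7.84|^3 * 2.63 = 481.890304 * 2.63 = 1267.3715
  |1.56|^3 * 1.97 = 3.796416 * 1.97 = 7.47894
Step 3: Sum = 1477.208448
Step 4: ||f-g||_3 = (1477.208448)^(1/3) = 11.388869


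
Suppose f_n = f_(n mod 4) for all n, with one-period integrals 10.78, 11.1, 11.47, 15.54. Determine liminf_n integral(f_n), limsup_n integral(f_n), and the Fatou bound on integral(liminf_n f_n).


The sequence (integral(f_n)) is periodic with period 4, repeating the values 10.78, 11.1, 11.47, 15.54 indefinitely.
Step 1: For a periodic sequence, every tail (a_m, a_(m+1), ...) contains all 4 period values infinitely often.
Step 2: Hence inf of every tail = min of the period values = min(10.78, 11.1, 11.47, 15.54) = 10.78.
        liminf_n integral(f_n) = sup over m of (inf of tail from m) = 10.78.
Step 3: Similarly sup of every tail = max of the period values = 15.54.
        limsup_n integral(f_n) = 15.54.
Step 4: Fatou's lemma: integral(liminf_n f_n) <= liminf_n integral(f_n) = 10.78.
        So the integral of the pointwise liminf is at most 10.78.


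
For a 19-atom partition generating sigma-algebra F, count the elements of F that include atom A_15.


Each element of F is a union of some subset S of the 19 atoms.
The element contains A_15 iff A_15 is in S.
So we count subsets S of {A_1,...,A_19} with A_15 in S: choose freely among the other 18 atoms.
Count = 2^(19-1) = 2^18 = 262144.


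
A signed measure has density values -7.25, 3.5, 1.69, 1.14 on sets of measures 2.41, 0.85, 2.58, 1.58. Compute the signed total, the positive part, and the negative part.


Step 1: Compute signed measure on each set:
  Set 1: -7.25 * 2.41 = -17.4725
  Set 2: 3.5 * 0.85 = 2.975
  Set 3: 1.69 * 2.58 = 4.3602
  Set 4: 1.14 * 1.58 = 1.8012
Step 2: Total signed measure = (-17.4725) + (2.975) + (4.3602) + (1.8012)
     = -8.3361
Step 3: Positive part mu+(X) = sum of positive contributions = 9.1364
Step 4: Negative part mu-(X) = |sum of negative contributions| = 17.4725


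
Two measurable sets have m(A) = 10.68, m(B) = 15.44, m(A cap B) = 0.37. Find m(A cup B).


By inclusion-exclusion: m(A u B) = m(A) + m(B) - m(A n B)
= 10.68 + 15.44 - 0.37
= 25.75


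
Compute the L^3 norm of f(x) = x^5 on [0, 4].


Step 1: ||f||_3 = (integral_0^4 |x^5|^3 dx)^(1/3)
     = (integral_0^4 x^15 dx)^(1/3)
Step 2: integral_0^4 x^15 dx = [x^16/(16)] from 0 to 4 = 4^16/16
     = 4294967296/16 = 2.684355e+08
Step 3: ||f||_3 = (2.684355e+08)^(1/3) = 645.079578


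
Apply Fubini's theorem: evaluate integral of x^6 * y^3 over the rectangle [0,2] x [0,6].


By Fubini's theorem, the double integral factors as a product of single integrals:
Step 1: integral_0^2 x^6 dx = [x^7/7] from 0 to 2
     = 2^7/7 = 18.285714
Step 2: integral_0^6 y^3 dy = [y^4/4] from 0 to 6
     = 6^4/4 = 324
Step 3: Double integral = 18.285714 * 324 = 5924.571429


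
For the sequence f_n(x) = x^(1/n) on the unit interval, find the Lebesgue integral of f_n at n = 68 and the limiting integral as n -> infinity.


At n = 68: f_68(x) = x^(1/68).
Step 1: integral(x^(1/68), 0, 1) = [x^(1/68+1) / (1/68+1)] from 0 to 1
     = 1 / (1/68 + 1) = 1 / ((68+1)/68) = 68/(68+1)
     = 68/69 = 0.985507
Step 2: As n -> infinity, f_n(x) = x^(1/n) -> 1 for x in (0,1], and f_n is increasing in n.
By MCT, lim_n integral(f_n) = integral(lim_n f_n) = integral(1, 0, 1) = 1.
Step 3: Verify convergence: 68/69 = 0.985507 -> 1


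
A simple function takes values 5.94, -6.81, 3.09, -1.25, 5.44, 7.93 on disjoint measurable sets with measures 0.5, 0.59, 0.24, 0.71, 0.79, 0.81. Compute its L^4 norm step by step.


Step 1: Compute |f_i|^4 for each value:
  |5.94|^4 = 1244.932429
  |-6.81|^4 = 2150.742651
  |3.09|^4 = 91.166214
  |-1.25|^4 = 2.441406
  |5.44|^4 = 875.781161
  |7.93|^4 = 3954.510648
Step 2: Multiply by measures and sum:
  1244.932429 * 0.5 = 622.466214
  2150.742651 * 0.59 = 1268.938164
  91.166214 * 0.24 = 21.879891
  2.441406 * 0.71 = 1.733398
  875.781161 * 0.79 = 691.867117
  3954.510648 * 0.81 = 3203.153625
Sum = 622.466214 + 1268.938164 + 21.879891 + 1.733398 + 691.867117 + 3203.153625 = 5810.03841
Step 3: Take the p-th root:
||f||_4 = (5810.03841)^(1/4) = 8.730613


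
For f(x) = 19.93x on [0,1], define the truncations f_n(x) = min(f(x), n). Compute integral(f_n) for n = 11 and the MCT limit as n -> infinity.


f(x) = 19.93x on [0,1]; f_n(x) = min(19.93x, n). At n = 11:
Step 1: f(x) reaches 11 at x = 11/19.93 = 0.551932
Step 2: integral(f_11) = integral(19.93x, 0, 0.551932) + integral(11, 0.551932, 1)
       = 19.93*0.551932^2/2 + 11*(1 - 0.551932)
       = 3.035625 + 4.928751
       = 7.964375
Step 3: As n -> infinity, f_n increases to f, so by MCT integral(f_n) -> integral(f) = 19.93/2 = 9.965.
Convergence: integral(f_11) = 7.964375 -> 9.965 as n -> infinity


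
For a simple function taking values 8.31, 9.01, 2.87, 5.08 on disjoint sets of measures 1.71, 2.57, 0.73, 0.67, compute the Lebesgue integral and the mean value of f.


Step 1: Integral = sum(value_i * measure_i)
= 8.31*1.71 + 9.01*2.57 + 2.87*0.73 + 5.08*0.67
= 14.2101 + 23.1557 + 2.0951 + 3.4036
= 42.8645
Step 2: Total measure of domain = 1.71 + 2.57 + 0.73 + 0.67 = 5.68
Step 3: Average value = 42.8645 / 5.68 = 7.546567


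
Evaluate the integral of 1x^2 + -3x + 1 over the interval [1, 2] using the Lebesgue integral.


The Lebesgue integral of a Riemann-integrable function agrees with the Riemann integral.
Antiderivative F(x) = (1/3)x^3 + (-3/2)x^2 + 1x
F(2) = (1/3)*2^3 + (-3/2)*2^2 + 1*2
     = (1/3)*8 + (-3/2)*4 + 1*2
     = 2.666667 + -6 + 2
     = -1.333333
F(1) = -0.166667
Integral = F(2) - F(1) = -1.333333 - -0.166667 = -1.166667


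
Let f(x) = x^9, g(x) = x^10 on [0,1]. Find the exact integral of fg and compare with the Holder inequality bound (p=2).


Step 1: Exact integral of f*g = integral(x^19, 0, 1) = 1/20
     = 0.05
Step 2: Holder bound with p=2, q=2:
  ||f||_p = (integral x^18 dx)^(1/2) = (1/19)^(1/2) = 0.229416
  ||g||_q = (integral x^20 dx)^(1/2) = (1/21)^(1/2) = 0.218218
Step 3: Holder bound = ||f||_p * ||g||_q = 0.229416 * 0.218218 = 0.050063
Verification: 0.05 <= 0.050063 (Holder holds)


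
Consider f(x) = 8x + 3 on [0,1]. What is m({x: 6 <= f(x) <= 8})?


f^(-1)([6, 8]) = {x : 6 <= 8x + 3 <= 8}
Solving: (6 - 3)/8 <= x <= (8 - 3)/8
= [0.375, 0.625]
Intersecting with [0,1]: [0.375, 0.625]
Measure = 0.625 - 0.375 = 0.25


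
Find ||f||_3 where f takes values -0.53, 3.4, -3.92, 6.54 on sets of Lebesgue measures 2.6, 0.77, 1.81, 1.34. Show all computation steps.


Step 1: Compute |f_i|^3 for each value:
  |-0.53|^3 = 0.148877
  |3.4|^3 = 39.304
  |-3.92|^3 = 60.236288
  |6.54|^3 = 279.726264
Step 2: Multiply by measures and sum:
  0.148877 * 2.6 = 0.38708
  39.304 * 0.77 = 30.26408
  60.236288 * 1.81 = 109.027681
  279.726264 * 1.34 = 374.833194
Sum = 0.38708 + 30.26408 + 109.027681 + 374.833194 = 514.512035
Step 3: Take the p-th root:
||f||_3 = (514.512035)^(1/3) = 8.013062


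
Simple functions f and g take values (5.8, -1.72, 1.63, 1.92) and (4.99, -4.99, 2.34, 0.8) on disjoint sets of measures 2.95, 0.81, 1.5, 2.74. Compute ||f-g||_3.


Step 1: Compute differences f_i - g_i:
  5.8 - 4.99 = 0.81
  -1.72 - -4.99 = 3.27
  1.63 - 2.34 = -0.71
  1.92 - 0.8 = 1.12
Step 2: Compute |diff|^3 * measure for each set:
  |0.81|^3 * 2.95 = 0.531441 * 2.95 = 1.567751
  |3.27|^3 * 0.81 = 34.965783 * 0.81 = 28.322284
  |-0.71|^3 * 1.5 = 0.357911 * 1.5 = 0.536866
  |1.12|^3 * 2.74 = 1.404928 * 2.74 = 3.849503
Step 3: Sum = 34.276404
Step 4: ||f-g||_3 = (34.276404)^(1/3) = 3.248367


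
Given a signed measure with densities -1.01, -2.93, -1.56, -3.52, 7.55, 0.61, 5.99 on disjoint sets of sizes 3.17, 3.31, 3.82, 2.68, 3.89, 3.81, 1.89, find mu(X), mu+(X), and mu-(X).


Step 1: Compute signed measure on each set:
  Set 1: -1.01 * 3.17 = -3.2017
  Set 2: -2.93 * 3.31 = -9.6983
  Set 3: -1.56 * 3.82 = -5.9592
  Set 4: -3.52 * 2.68 = -9.4336
  Set 5: 7.55 * 3.89 = 29.3695
  Set 6: 0.61 * 3.81 = 2.3241
  Set 7: 5.99 * 1.89 = 11.3211
Step 2: Total signed measure = (-3.2017) + (-9.6983) + (-5.9592) + (-9.4336) + (29.3695) + (2.3241) + (11.3211)
     = 14.7219
Step 3: Positive part mu+(X) = sum of positive contributions = 43.0147
Step 4: Negative part mu-(X) = |sum of negative contributions| = 28.2928


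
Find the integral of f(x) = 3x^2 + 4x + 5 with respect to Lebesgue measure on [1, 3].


The Lebesgue integral of a Riemann-integrable function agrees with the Riemann integral.
Antiderivative F(x) = (3/3)x^3 + (4/2)x^2 + 5x
F(3) = (3/3)*3^3 + (4/2)*3^2 + 5*3
     = (3/3)*27 + (4/2)*9 + 5*3
     = 27 + 18 + 15
     = 60
F(1) = 8
Integral = F(3) - F(1) = 60 - 8 = 52


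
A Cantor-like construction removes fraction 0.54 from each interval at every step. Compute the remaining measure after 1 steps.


Step 1: At each step, fraction remaining = 1 - 0.54 = 0.46
Step 2: After 1 steps, measure = (0.46)^1
Step 3: Computing the power step by step:
  After step 1: 0.46
Result = 0.46


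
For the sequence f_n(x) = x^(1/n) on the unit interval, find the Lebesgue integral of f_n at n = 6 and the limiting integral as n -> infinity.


At n = 6: f_6(x) = x^(1/6).
Step 1: integral(x^(1/6), 0, 1) = [x^(1/6+1) / (1/6+1)] from 0 to 1
     = 1 / (1/6 + 1) = 1 / ((6+1)/6) = 6/(6+1)
     = 6/7 = 0.857143
Step 2: As n -> infinity, f_n(x) = x^(1/n) -> 1 for x in (0,1], and f_n is increasing in n.
By MCT, lim_n integral(f_n) = integral(lim_n f_n) = integral(1, 0, 1) = 1.
Step 3: Verify convergence: 6/7 = 0.857143 -> 1


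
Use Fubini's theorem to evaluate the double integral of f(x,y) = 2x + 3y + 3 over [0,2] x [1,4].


By Fubini, integrate in x first, then y.
Step 1: Fix y, integrate over x in [0,2]:
  integral(2x + 3y + 3, x=0..2)
  = 2*(2^2 - 0^2)/2 + (3y + 3)*(2 - 0)
  = 4 + (3y + 3)*2
  = 4 + 6y + 6
  = 10 + 6y
Step 2: Integrate over y in [1,4]:
  integral(10 + 6y, y=1..4)
  = 10*3 + 6*(4^2 - 1^2)/2
  = 30 + 45
  = 75


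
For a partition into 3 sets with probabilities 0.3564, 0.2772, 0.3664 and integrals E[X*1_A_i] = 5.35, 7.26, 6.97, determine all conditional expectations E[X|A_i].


For each cell A_i: E[X|A_i] = E[X*1_A_i] / P(A_i)
Step 1: E[X|A_1] = 5.35 / 0.3564 = 15.011223
Step 2: E[X|A_2] = 7.26 / 0.2772 = 26.190476
Step 3: E[X|A_3] = 6.97 / 0.3664 = 19.022926
Verification: E[X] = sum E[X*1_A_i] = 5.35 + 7.26 + 6.97 = 19.58


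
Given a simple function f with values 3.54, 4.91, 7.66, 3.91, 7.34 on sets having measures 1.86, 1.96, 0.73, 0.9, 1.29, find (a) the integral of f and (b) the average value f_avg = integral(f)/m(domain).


Step 1: Integral = sum(value_i * measure_i)
= 3.54*1.86 + 4.91*1.96 + 7.66*0.73 + 3.91*0.9 + 7.34*1.29
= 6.5844 + 9.6236 + 5.5918 + 3.519 + 9.4686
= 34.7874
Step 2: Total measure of domain = 1.86 + 1.96 + 0.73 + 0.9 + 1.29 = 6.74
Step 3: Average value = 34.7874 / 6.74 = 5.161335


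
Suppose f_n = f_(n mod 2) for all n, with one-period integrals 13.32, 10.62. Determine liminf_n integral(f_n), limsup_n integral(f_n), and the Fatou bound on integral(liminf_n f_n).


The sequence (integral(f_n)) is periodic with period 2, repeating the values 13.32, 10.62 indefinitely.
Step 1: For a periodic sequence, every tail (a_m, a_(m+1), ...) contains all 2 period values infinitely often.
Step 2: Hence inf of every tail = min of the period values = min(13.32, 10.62) = 10.62.
        liminf_n integral(f_n) = sup over m of (inf of tail from m) = 10.62.
Step 3: Similarly sup of every tail = max of the period values = 13.32.
        limsup_n integral(f_n) = 13.32.
Step 4: Fatou's lemma: integral(liminf_n f_n) <= liminf_n integral(f_n) = 10.62.
        So the integral of the pointwise liminf is at most 10.62.


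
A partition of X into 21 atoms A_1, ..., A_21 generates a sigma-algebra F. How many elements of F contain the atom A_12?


Each element of F is a union of some subset S of the 21 atoms.
The element contains A_12 iff A_12 is in S.
So we count subsets S of {A_1,...,A_21} with A_12 in S: choose freely among the other 20 atoms.
Count = 2^(21-1) = 2^20 = 1048576.


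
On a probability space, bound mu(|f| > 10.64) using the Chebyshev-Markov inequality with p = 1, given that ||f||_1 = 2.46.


Chebyshev/Markov inequality: mu(|f| > eps) <= (||f||_p / eps)^p
Step 1: ||f||_1 / eps = 2.46 / 10.64 = 0.231203
Step 2: Raise to power p = 1:
  (0.231203)^1 = 0.231203
Step 3: Therefore mu(|f| > 10.64) <= 0.231203


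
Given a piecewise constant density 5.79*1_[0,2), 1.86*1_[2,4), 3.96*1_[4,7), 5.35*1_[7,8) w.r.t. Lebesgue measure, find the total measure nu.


Integrate each piece of the Radon-Nikodym derivative:
Step 1: integral_0^2 5.79 dx = 5.79*(2-0) = 5.79*2 = 11.58
Step 2: integral_2^4 1.86 dx = 1.86*(4-2) = 1.86*2 = 3.72
Step 3: integral_4^7 3.96 dx = 3.96*(7-4) = 3.96*3 = 11.88
Step 4: integral_7^8 5.35 dx = 5.35*(8-7) = 5.35*1 = 5.35
Total: 11.58 + 3.72 + 11.88 + 5.35 = 32.53


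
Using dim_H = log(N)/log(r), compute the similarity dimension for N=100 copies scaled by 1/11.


For a self-similar set with N copies scaled by 1/r:
dim_H = log(N)/log(r) = log(100)/log(11)
= 4.60517/2.397895
= 1.920505


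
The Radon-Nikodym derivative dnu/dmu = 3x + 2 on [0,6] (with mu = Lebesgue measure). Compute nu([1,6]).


nu(A) = integral_A (dnu/dmu) dmu = integral_1^6 (3x + 2) dx
Step 1: Antiderivative F(x) = (3/2)x^2 + 2x
Step 2: F(6) = (3/2)*6^2 + 2*6 = 54 + 12 = 66
Step 3: F(1) = (3/2)*1^2 + 2*1 = 1.5 + 2 = 3.5
Step 4: nu([1,6]) = F(6) - F(1) = 66 - 3.5 = 62.5


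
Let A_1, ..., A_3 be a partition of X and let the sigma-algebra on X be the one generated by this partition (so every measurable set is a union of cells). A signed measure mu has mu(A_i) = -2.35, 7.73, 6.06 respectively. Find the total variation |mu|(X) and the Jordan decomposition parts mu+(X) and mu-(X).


Step 1: Every measurable set is a union of atoms (the cells / points), so a Hahn decomposition is
  obtained by grouping atoms by sign: P = union of atoms with mu > 0, N = union of the remaining atoms.
  Atoms in P (indices): 2, 3;  atoms in N (indices): 1
  Positive values: 7.73, 6.06
  Negative values: -2.35
Step 2: mu+(X) = mu(P) = sum of positive atom values = 13.79
Step 3: mu-(X) = -mu(N) = sum of |negative atom values| = 2.35
Step 4: |mu|(X) = mu+(X) + mu-(X) = 13.79 + 2.35 = 16.14


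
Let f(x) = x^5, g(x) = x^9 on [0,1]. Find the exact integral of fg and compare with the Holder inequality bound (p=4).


Step 1: Exact integral of f*g = integral(x^14, 0, 1) = 1/15
     = 0.066667
Step 2: Holder bound with p=4, q=1.333333:
  ||f||_p = (integral x^20 dx)^(1/4) = (1/21)^(1/4) = 0.467138
  ||g||_q = (integral x^12 dx)^(1/1.333333) = (1/13)^(1/1.333333) = 0.146064
Step 3: Holder bound = ||f||_p * ||g||_q = 0.467138 * 0.146064 = 0.068232
Verification: 0.066667 <= 0.068232 (Holder holds)


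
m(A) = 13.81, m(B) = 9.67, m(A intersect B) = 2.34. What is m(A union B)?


By inclusion-exclusion: m(A u B) = m(A) + m(B) - m(A n B)
= 13.81 + 9.67 - 2.34
= 21.14


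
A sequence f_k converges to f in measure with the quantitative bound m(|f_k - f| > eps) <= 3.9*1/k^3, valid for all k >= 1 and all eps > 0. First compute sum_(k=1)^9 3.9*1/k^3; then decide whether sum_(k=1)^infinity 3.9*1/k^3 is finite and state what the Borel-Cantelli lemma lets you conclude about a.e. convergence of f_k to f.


Step 1: List the terms 3.9*1/k^3 for k = 1 to 9:
  k=1: 3.9
  k=2: 0.4875
  k=3: 0.144444
  k=4: 0.060937
  k=5: 0.0312
  k=6: 0.018056
  k=7: 0.01137
  k=8: 0.007617
  k=9: 0.00535
Step 2: Partial sum = 3.9 + 0.4875 + 0.144444 + 0.060937 + 0.0312 + 0.018056 + 0.01137 + 0.007617 + 0.00535
     = 4.666475
Step 3: The full series sum_(k>=1) 3.9*1/k^3 converges (p-series with p = 3 > 1; a constant multiple of a convergent series converges).
Step 4: Fix eps > 0. Since sum_k m(|f_k - f| > eps) < infinity, the Borel-Cantelli lemma gives
        m(limsup_k {|f_k - f| > eps}) = 0, i.e. for a.e. x, |f_k(x) - f(x)| <= eps for all large k.
        Applying this with eps = 1/j for j = 1, 2, ... and intersecting the countably many full-measure sets,
        for a.e. x we get limsup_k |f_k(x) - f(x)| <= 1/j for every j, hence f_k -> f almost everywhere.
Conclusion: series converges; Borel-Cantelli yields f_k -> f a.e.


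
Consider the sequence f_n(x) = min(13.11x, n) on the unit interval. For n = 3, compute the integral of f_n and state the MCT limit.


f(x) = 13.11x on [0,1]; f_n(x) = min(13.11x, n). At n = 3:
Step 1: f(x) reaches 3 at x = 3/13.11 = 0.228833
Step 2: integral(f_3) = integral(13.11x, 0, 0.228833) + integral(3, 0.228833, 1)
       = 13.11*0.228833^2/2 + 3*(1 - 0.228833)
       = 0.343249 + 2.313501
       = 2.656751
Step 3: As n -> infinity, f_n increases to f, so by MCT integral(f_n) -> integral(f) = 13.11/2 = 6.555.
Convergence: integral(f_3) = 2.656751 -> 6.555 as n -> infinity


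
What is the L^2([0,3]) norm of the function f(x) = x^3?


Step 1: ||f||_2 = (integral_0^3 |x^3|^2 dx)^(1/2)
     = (integral_0^3 x^6 dx)^(1/2)
Step 2: integral_0^3 x^6 dx = [x^7/(7)] from 0 to 3 = 3^7/7
     = 2187/7 = 312.428571
Step 3: ||f||_2 = (312.428571)^(1/2) = 17.675649


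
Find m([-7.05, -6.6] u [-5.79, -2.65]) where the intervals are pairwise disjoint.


For pairwise disjoint intervals, m(union) = sum of lengths.
= (-6.6 - -7.05) + (-2.65 - -5.79)
= 0.45 + 3.14
= 3.59


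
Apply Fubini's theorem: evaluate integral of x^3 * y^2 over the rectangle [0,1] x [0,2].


By Fubini's theorem, the double integral factors as a product of single integrals:
Step 1: integral_0^1 x^3 dx = [x^4/4] from 0 to 1
     = 1^4/4 = 0.25
Step 2: integral_0^2 y^2 dy = [y^3/3] from 0 to 2
     = 2^3/3 = 2.666667
Step 3: Double integral = 0.25 * 2.666667 = 0.666667


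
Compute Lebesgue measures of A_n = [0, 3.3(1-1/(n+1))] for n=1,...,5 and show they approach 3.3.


By continuity of measure from below: if A_n increases to A, then m(A_n) -> m(A).
Here A = [0, 3.3], so m(A) = 3.3
Step 1: a_1 = 3.3*(1 - 1/2) = 1.65, m(A_1) = 1.65
Step 2: a_2 = 3.3*(1 - 1/3) = 2.2, m(A_2) = 2.2
Step 3: a_3 = 3.3*(1 - 1/4) = 2.475, m(A_3) = 2.475
Step 4: a_4 = 3.3*(1 - 1/5) = 2.64, m(A_4) = 2.64
Step 5: a_5 = 3.3*(1 - 1/6) = 2.75, m(A_5) = 2.75
Limit: m(A_n) -> m([0,3.3]) = 3.3


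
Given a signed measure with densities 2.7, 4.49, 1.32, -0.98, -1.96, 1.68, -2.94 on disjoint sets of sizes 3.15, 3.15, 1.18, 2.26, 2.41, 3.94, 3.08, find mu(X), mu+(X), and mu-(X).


Step 1: Compute signed measure on each set:
  Set 1: 2.7 * 3.15 = 8.505
  Set 2: 4.49 * 3.15 = 14.1435
  Set 3: 1.32 * 1.18 = 1.5576
  Set 4: -0.98 * 2.26 = -2.2148
  Set 5: -1.96 * 2.41 = -4.7236
  Set 6: 1.68 * 3.94 = 6.6192
  Set 7: -2.94 * 3.08 = -9.0552
Step 2: Total signed measure = (8.505) + (14.1435) + (1.5576) + (-2.2148) + (-4.7236) + (6.6192) + (-9.0552)
     = 14.8317
Step 3: Positive part mu+(X) = sum of positive contributions = 30.8253
Step 4: Negative part mu-(X) = |sum of negative contributions| = 15.9936


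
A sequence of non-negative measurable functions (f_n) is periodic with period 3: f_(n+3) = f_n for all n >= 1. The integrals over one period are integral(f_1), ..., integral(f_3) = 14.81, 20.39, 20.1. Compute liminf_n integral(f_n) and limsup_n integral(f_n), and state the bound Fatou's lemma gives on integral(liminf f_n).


The sequence (integral(f_n)) is periodic with period 3, repeating the values 14.81, 20.39, 20.1 indefinitely.
Step 1: For a periodic sequence, every tail (a_m, a_(m+1), ...) contains all 3 period values infinitely often.
Step 2: Hence inf of every tail = min of the period values = min(14.81, 20.39, 20.1) = 14.81.
        liminf_n integral(f_n) = sup over m of (inf of tail from m) = 14.81.
Step 3: Similarly sup of every tail = max of the period values = 20.39.
        limsup_n integral(f_n) = 20.39.
Step 4: Fatou's lemma: integral(liminf_n f_n) <= liminf_n integral(f_n) = 14.81.
        So the integral of the pointwise liminf is at most 14.81.


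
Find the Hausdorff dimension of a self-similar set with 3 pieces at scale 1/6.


For a self-similar set with N copies scaled by 1/r:
dim_H = log(N)/log(r) = log(3)/log(6)
= 1.098612/1.791759
= 0.613147


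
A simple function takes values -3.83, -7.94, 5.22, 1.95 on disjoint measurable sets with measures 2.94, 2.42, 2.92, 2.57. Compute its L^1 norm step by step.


Step 1: Compute |f_i|^1 for each value:
  |-3.83|^1 = 3.83
  |-7.94|^1 = 7.94
  |5.22|^1 = 5.22
  |1.95|^1 = 1.95
Step 2: Multiply by measures and sum:
  3.83 * 2.94 = 11.2602
  7.94 * 2.42 = 19.2148
  5.22 * 2.92 = 15.2424
  1.95 * 2.57 = 5.0115
Sum = 11.2602 + 19.2148 + 15.2424 + 5.0115 = 50.7289
Step 3: Take the p-th root:
||f||_1 = (50.7289)^(1/1) = 50.7289


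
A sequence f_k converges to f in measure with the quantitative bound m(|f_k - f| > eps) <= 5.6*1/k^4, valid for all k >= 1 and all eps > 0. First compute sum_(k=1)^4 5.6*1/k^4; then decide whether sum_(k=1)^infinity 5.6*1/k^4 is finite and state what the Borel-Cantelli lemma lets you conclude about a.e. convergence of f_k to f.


Step 1: List the terms 5.6*1/k^4 for k = 1 to 4:
  k=1: 5.6
  k=2: 0.35
  k=3: 0.069136
  k=4: 0.021875
Step 2: Partial sum = 5.6 + 0.35 + 0.069136 + 0.021875
     = 6.041011
Step 3: The full series sum_(k>=1) 5.6*1/k^4 converges (p-series with p = 4 > 1; a constant multiple of a convergent series converges).
Step 4: Fix eps > 0. Since sum_k m(|f_k - f| > eps) < infinity, the Borel-Cantelli lemma gives
        m(limsup_k {|f_k - f| > eps}) = 0, i.e. for a.e. x, |f_k(x) - f(x)| <= eps for all large k.
        Applying this with eps = 1/j for j = 1, 2, ... and intersecting the countably many full-measure sets,
        for a.e. x we get limsup_k |f_k(x) - f(x)| <= 1/j for every j, hence f_k -> f almost everywhere.
Conclusion: series converges; Borel-Cantelli yields f_k -> f a.e.


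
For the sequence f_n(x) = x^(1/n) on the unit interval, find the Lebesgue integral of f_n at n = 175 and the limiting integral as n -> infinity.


At n = 175: f_175(x) = x^(1/175).
Step 1: integral(x^(1/175), 0, 1) = [x^(1/175+1) / (1/175+1)] from 0 to 1
     = 1 / (1/175 + 1) = 1 / ((175+1)/175) = 175/(175+1)
     = 175/176 = 0.994318
Step 2: As n -> infinity, f_n(x) = x^(1/n) -> 1 for x in (0,1], and f_n is increasing in n.
By MCT, lim_n integral(f_n) = integral(lim_n f_n) = integral(1, 0, 1) = 1.
Step 3: Verify convergence: 175/176 = 0.994318 -> 1


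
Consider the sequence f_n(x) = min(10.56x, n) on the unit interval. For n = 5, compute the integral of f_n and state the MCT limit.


f(x) = 10.56x on [0,1]; f_n(x) = min(10.56x, n). At n = 5:
Step 1: f(x) reaches 5 at x = 5/10.56 = 0.473485
Step 2: integral(f_5) = integral(10.56x, 0, 0.473485) + integral(5, 0.473485, 1)
       = 10.56*0.473485^2/2 + 5*(1 - 0.473485)
       = 1.183712 + 2.632576
       = 3.816288
Step 3: As n -> infinity, f_n increases to f, so by MCT integral(f_n) -> integral(f) = 10.56/2 = 5.28.
Convergence: integral(f_5) = 3.816288 -> 5.28 as n -> infinity


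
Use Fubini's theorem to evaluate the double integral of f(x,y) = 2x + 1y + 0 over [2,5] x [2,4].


By Fubini, integrate in x first, then y.
Step 1: Fix y, integrate over x in [2,5]:
  integral(2x + 1y + 0, x=2..5)
  = 2*(5^2 - 2^2)/2 + (1y + 0)*(5 - 2)
  = 21 + (1y + 0)*3
  = 21 + 3y + 0
  = 21 + 3y
Step 2: Integrate over y in [2,4]:
  integral(21 + 3y, y=2..4)
  = 21*2 + 3*(4^2 - 2^2)/2
  = 42 + 18
  = 60


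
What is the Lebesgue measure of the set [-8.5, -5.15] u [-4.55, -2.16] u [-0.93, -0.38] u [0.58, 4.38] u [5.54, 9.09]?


For pairwise disjoint intervals, m(union) = sum of lengths.
= (-5.15 - -8.5) + (-2.16 - -4.55) + (-0.38 - -0.93) + (4.38 - 0.58) + (9.09 - 5.54)
= 3.35 + 2.39 + 0.55 + 3.8 + 3.55
= 13.64


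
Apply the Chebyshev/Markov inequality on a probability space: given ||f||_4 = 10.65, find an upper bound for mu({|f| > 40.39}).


Chebyshev/Markov inequality: mu(|f| > eps) <= (||f||_p / eps)^p
Step 1: ||f||_4 / eps = 10.65 / 40.39 = 0.263679
Step 2: Raise to power p = 4:
  (0.263679)^4 = 0.004834
Step 3: Therefore mu(|f| > 40.39) <= 0.004834


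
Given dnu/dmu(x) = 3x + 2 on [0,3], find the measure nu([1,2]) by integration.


nu(A) = integral_A (dnu/dmu) dmu = integral_1^2 (3x + 2) dx
Step 1: Antiderivative F(x) = (3/2)x^2 + 2x
Step 2: F(2) = (3/2)*2^2 + 2*2 = 6 + 4 = 10
Step 3: F(1) = (3/2)*1^2 + 2*1 = 1.5 + 2 = 3.5
Step 4: nu([1,2]) = F(2) - F(1) = 10 - 3.5 = 6.5


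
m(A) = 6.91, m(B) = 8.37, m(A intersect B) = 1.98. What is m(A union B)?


By inclusion-exclusion: m(A u B) = m(A) + m(B) - m(A n B)
= 6.91 + 8.37 - 1.98
= 13.3


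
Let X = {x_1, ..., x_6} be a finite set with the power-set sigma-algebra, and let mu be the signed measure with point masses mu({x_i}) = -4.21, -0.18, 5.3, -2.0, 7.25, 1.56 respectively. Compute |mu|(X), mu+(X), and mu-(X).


Step 1: Every measurable set is a union of atoms (the cells / points), so a Hahn decomposition is
  obtained by grouping atoms by sign: P = union of atoms with mu > 0, N = union of the remaining atoms.
  Atoms in P (indices): 3, 5, 6;  atoms in N (indices): 1, 2, 4
  Positive values: 5.3, 7.25, 1.56
  Negative values: -4.21, -0.18, -2
Step 2: mu+(X) = mu(P) = sum of positive atom values = 14.11
Step 3: mu-(X) = -mu(N) = sum of |negative atom values| = 6.39
Step 4: |mu|(X) = mu+(X) + mu-(X) = 14.11 + 6.39 = 20.5


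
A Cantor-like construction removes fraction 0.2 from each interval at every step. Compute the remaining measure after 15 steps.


Step 1: At each step, fraction remaining = 1 - 0.2 = 0.8
Step 2: After 15 steps, measure = (0.8)^15
Result = 0.035184


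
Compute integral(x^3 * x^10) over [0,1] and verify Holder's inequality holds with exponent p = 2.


Step 1: Exact integral of f*g = integral(x^13, 0, 1) = 1/14
     = 0.071429
Step 2: Holder bound with p=2, q=2:
  ||f||_p = (integral x^6 dx)^(1/2) = (1/7)^(1/2) = 0.377964
  ||g||_q = (integral x^20 dx)^(1/2) = (1/21)^(1/2) = 0.218218
Step 3: Holder bound = ||f||_p * ||g||_q = 0.377964 * 0.218218 = 0.082479
Verification: 0.071429 <= 0.082479 (Holder holds)


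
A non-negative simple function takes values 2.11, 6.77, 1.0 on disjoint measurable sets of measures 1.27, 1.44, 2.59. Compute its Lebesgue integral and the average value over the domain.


Step 1: Integral = sum(value_i * measure_i)
= 2.11*1.27 + 6.77*1.44 + 1.0*2.59
= 2.6797 + 9.7488 + 2.59
= 15.0185
Step 2: Total measure of domain = 1.27 + 1.44 + 2.59 = 5.3
Step 3: Average value = 15.0185 / 5.3 = 2.833679


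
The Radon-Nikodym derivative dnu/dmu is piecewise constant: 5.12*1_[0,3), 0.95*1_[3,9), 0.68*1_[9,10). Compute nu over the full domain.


Integrate each piece of the Radon-Nikodym derivative:
Step 1: integral_0^3 5.12 dx = 5.12*(3-0) = 5.12*3 = 15.36
Step 2: integral_3^9 0.95 dx = 0.95*(9-3) = 0.95*6 = 5.7
Step 3: integral_9^10 0.68 dx = 0.68*(10-9) = 0.68*1 = 0.68
Total: 15.36 + 5.7 + 0.68 = 21.74


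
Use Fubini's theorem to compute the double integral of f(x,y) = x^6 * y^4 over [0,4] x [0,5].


By Fubini's theorem, the double integral factors as a product of single integrals:
Step 1: integral_0^4 x^6 dx = [x^7/7] from 0 to 4
     = 4^7/7 = 2340.571429
Step 2: integral_0^5 y^4 dy = [y^5/5] from 0 to 5
     = 5^5/5 = 625
Step 3: Double integral = 2340.571429 * 625 = 1.462857e+06


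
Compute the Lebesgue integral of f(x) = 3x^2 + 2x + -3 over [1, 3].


The Lebesgue integral of a Riemann-integrable function agrees with the Riemann integral.
Antiderivative F(x) = (3/3)x^3 + (2/2)x^2 + -3x
F(3) = (3/3)*3^3 + (2/2)*3^2 + -3*3
     = (3/3)*27 + (2/2)*9 + -3*3
     = 27 + 9 + -9
     = 27
F(1) = -1
Integral = F(3) - F(1) = 27 - -1 = 28


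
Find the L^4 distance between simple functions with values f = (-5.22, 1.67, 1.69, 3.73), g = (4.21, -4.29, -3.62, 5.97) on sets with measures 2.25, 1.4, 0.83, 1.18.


Step 1: Compute differences f_i - g_i:
  -5.22 - 4.21 = -9.43
  1.67 - -4.29 = 5.96
  1.69 - -3.62 = 5.31
  3.73 - 5.97 = -2.24
Step 2: Compute |diff|^4 * measure for each set:
  |-9.43|^4 * 2.25 = 7907.63784 * 2.25 = 17792.18514
  |5.96|^4 * 1.4 = 1261.784067 * 1.4 = 1766.497693
  |5.31|^4 * 0.83 = 795.020055 * 0.83 = 659.866646
  |-2.24|^4 * 1.18 = 25.17631 * 1.18 = 29.708046
Step 3: Sum = 20248.257525
Step 4: ||f-g||_4 = (20248.257525)^(1/4) = 11.928804


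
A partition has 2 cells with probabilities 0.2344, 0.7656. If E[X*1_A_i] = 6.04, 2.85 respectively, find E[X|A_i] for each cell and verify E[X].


For each cell A_i: E[X|A_i] = E[X*1_A_i] / P(A_i)
Step 1: E[X|A_1] = 6.04 / 0.2344 = 25.767918
Step 2: E[X|A_2] = 2.85 / 0.7656 = 3.722571
Verification: E[X] = sum E[X*1_A_i] = 6.04 + 2.85 = 8.89


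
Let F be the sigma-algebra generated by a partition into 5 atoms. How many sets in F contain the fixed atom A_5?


Each element of F is a union of some subset S of the 5 atoms.
The element contains A_5 iff A_5 is in S.
So we count subsets S of {A_1,...,A_5} with A_5 in S: choose freely among the other 4 atoms.
Count = 2^(5-1) = 2^4 = 16.


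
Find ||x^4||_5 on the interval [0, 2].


Step 1: ||f||_5 = (integral_0^2 |x^4|^5 dx)^(1/5)
     = (integral_0^2 x^20 dx)^(1/5)
Step 2: integral_0^2 x^20 dx = [x^21/(21)] from 0 to 2 = 2^21/21
     = 2097152/21 = 99864.380952
Step 3: ||f||_5 = (99864.380952)^(1/5) = 9.997286


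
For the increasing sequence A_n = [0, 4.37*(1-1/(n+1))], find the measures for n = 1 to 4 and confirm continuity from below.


By continuity of measure from below: if A_n increases to A, then m(A_n) -> m(A).
Here A = [0, 4.37], so m(A) = 4.37
Step 1: a_1 = 4.37*(1 - 1/2) = 2.185, m(A_1) = 2.185
Step 2: a_2 = 4.37*(1 - 1/3) = 2.9133, m(A_2) = 2.9133
Step 3: a_3 = 4.37*(1 - 1/4) = 3.2775, m(A_3) = 3.2775
Step 4: a_4 = 4.37*(1 - 1/5) = 3.496, m(A_4) = 3.496
Limit: m(A_n) -> m([0,4.37]) = 4.37


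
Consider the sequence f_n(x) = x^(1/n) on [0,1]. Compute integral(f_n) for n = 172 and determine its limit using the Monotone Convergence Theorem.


At n = 172: f_172(x) = x^(1/172).
Step 1: integral(x^(1/172), 0, 1) = [x^(1/172+1) / (1/172+1)] from 0 to 1
     = 1 / (1/172 + 1) = 1 / ((172+1)/172) = 172/(172+1)
     = 172/173 = 0.99422
Step 2: As n -> infinity, f_n(x) = x^(1/n) -> 1 for x in (0,1], and f_n is increasing in n.
By MCT, lim_n integral(f_n) = integral(lim_n f_n) = integral(1, 0, 1) = 1.
Step 3: Verify convergence: 172/173 = 0.99422 -> 1


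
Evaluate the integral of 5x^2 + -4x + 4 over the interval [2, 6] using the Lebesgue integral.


The Lebesgue integral of a Riemann-integrable function agrees with the Riemann integral.
Antiderivative F(x) = (5/3)x^3 + (-4/2)x^2 + 4x
F(6) = (5/3)*6^3 + (-4/2)*6^2 + 4*6
     = (5/3)*216 + (-4/2)*36 + 4*6
     = 360 + -72 + 24
     = 312
F(2) = 13.333333
Integral = F(6) - F(2) = 312 - 13.333333 = 298.666667


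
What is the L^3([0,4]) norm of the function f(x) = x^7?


Step 1: ||f||_3 = (integral_0^4 |x^7|^3 dx)^(1/3)
     = (integral_0^4 x^21 dx)^(1/3)
Step 2: integral_0^4 x^21 dx = [x^22/(22)] from 0 to 4 = 4^22/22
     = 17592186044416/22 = 7.996448e+11
Step 3: ||f||_3 = (7.996448e+11)^(1/3) = 9281.803632


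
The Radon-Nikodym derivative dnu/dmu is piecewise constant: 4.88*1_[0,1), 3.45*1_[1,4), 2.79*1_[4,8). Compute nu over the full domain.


Integrate each piece of the Radon-Nikodym derivative:
Step 1: integral_0^1 4.88 dx = 4.88*(1-0) = 4.88*1 = 4.88
Step 2: integral_1^4 3.45 dx = 3.45*(4-1) = 3.45*3 = 10.35
Step 3: integral_4^8 2.79 dx = 2.79*(8-4) = 2.79*4 = 11.16
Total: 4.88 + 10.35 + 11.16 = 26.39
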